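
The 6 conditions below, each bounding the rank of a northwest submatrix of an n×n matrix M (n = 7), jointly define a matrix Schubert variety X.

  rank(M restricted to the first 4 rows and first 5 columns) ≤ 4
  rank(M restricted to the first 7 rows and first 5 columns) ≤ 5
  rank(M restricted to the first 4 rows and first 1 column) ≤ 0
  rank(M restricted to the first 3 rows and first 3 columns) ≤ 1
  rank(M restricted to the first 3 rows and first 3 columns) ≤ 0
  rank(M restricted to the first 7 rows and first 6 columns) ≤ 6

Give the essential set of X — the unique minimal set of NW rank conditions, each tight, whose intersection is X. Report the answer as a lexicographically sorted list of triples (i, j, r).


Rank table r_w(7×7) implied by the 6 constraints:

  row 1: 0, 0, 0, 1, 1, 1, 1
  row 2: 0, 0, 0, 1, 2, 2, 2
  row 3: 0, 0, 0, 1, 2, 3, 3
  row 4: 0, 1, 1, 2, 3, 4, 4
  row 5: 1, 2, 2, 3, 4, 5, 5
  row 6: 1, 2, 3, 4, 5, 6, 6
  row 7: 1, 2, 3, 4, 5, 6, 7

so w = (4, 5, 6, 2, 1, 3, 7).

D(w) has 10 cells with 2 SE-corners; essential set:

[(3, 3, 0), (4, 1, 0)]


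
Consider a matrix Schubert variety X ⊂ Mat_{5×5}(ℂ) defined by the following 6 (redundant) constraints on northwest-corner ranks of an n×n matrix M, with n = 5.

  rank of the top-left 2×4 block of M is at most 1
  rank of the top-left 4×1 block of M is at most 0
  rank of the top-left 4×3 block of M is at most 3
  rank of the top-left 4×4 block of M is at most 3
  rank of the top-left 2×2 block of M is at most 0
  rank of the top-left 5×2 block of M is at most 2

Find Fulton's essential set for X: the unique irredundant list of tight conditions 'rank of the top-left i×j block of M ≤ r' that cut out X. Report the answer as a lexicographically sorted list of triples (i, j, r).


The tightest implied rank at each (i,j), from the 6 conditions:

  i=1: 0 | 0 | 1 | 1 | 1
  i=2: 0 | 0 | 1 | 1 | 2
  i=3: 0 | 1 | 2 | 2 | 3
  i=4: 0 | 1 | 2 | 3 | 4
  i=5: 1 | 2 | 3 | 4 | 5

second differences of R give the permutation w = (3, 5, 2, 4, 1).

ℓ(w)=7; the 3 essential cells (i,j,r):

[(2, 2, 0), (2, 4, 1), (4, 1, 0)]


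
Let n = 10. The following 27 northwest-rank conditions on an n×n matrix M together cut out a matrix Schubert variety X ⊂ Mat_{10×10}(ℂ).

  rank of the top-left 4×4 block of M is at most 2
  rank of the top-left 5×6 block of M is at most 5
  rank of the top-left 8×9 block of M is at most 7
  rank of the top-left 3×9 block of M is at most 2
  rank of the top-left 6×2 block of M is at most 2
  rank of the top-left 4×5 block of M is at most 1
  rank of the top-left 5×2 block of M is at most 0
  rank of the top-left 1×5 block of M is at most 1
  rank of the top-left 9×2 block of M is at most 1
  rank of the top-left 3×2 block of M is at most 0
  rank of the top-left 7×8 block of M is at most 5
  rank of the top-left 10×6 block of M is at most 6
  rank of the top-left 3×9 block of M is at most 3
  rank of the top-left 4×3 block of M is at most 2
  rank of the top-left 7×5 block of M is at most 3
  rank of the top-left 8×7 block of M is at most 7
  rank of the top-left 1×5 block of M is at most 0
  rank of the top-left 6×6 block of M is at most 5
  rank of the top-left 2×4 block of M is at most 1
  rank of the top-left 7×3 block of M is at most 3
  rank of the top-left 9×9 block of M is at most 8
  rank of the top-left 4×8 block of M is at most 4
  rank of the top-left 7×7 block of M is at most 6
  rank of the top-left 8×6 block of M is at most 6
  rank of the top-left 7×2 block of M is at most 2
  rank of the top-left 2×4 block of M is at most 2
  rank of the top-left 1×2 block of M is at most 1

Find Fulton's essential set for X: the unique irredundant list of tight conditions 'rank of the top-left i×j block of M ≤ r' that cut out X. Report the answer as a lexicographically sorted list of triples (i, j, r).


Reconstructing r_w from the 27 given conditions:

  0  0  0  0  0  1  1  1  1  1
  0  0  1  1  1  2  2  2  2  2
  0  0  1  1  1  2  2  2  2  3
  0  0  1  1  1  2  3  3  3  4
  0  0  1  2  2  3  4  4  4  5
  1  1  2  3  3  4  5  5  5  6
  1  1  2  3  3  4  5  5  6  7
  1  1  2  3  4  5  6  6  7  8
  1  1  2  3  4  5  6  7  8  9
  1  2  3  4  5  6  7  8  9  10

so w = (6, 3, 10, 7, 4, 1, 9, 5, 8, 2).

7 SE-corners of the 25-cell Rothe diagram give Ess(w):

[(1, 5, 0), (3, 9, 2), (4, 5, 1), (5, 2, 0), (7, 5, 3), (7, 8, 5), (9, 2, 1)]


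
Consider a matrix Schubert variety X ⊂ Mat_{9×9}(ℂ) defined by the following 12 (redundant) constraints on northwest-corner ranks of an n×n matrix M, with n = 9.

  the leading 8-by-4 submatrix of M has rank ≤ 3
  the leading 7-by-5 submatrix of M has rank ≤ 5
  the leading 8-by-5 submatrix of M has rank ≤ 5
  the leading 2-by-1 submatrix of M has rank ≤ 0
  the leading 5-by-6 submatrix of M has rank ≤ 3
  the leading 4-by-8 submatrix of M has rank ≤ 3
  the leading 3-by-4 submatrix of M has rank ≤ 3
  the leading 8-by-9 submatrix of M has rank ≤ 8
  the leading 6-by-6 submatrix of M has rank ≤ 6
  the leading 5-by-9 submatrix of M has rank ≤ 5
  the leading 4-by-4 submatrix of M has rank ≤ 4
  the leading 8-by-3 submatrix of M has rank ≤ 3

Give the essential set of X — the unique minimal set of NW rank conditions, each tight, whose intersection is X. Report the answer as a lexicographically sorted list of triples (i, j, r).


Propagating the 12 rank bounds to every northwest block:

  row 1: 0, 1, 1, 1, 1, 1, 1, 1, 1
  row 2: 0, 1, 2, 2, 2, 2, 2, 2, 2
  row 3: 1, 2, 3, 3, 3, 3, 3, 3, 3
  row 4: 1, 2, 3, 3, 3, 3, 3, 3, 4
  row 5: 1, 2, 3, 3, 3, 3, 4, 4, 5
  row 6: 1, 2, 3, 3, 4, 4, 5, 5, 6
  row 7: 1, 2, 3, 3, 4, 5, 6, 6, 7
  row 8: 1, 2, 3, 3, 4, 5, 6, 7, 8
  row 9: 1, 2, 3, 4, 5, 6, 7, 8, 9

the unique w with this rank table is (2, 3, 1, 9, 7, 5, 6, 8, 4).

Rothe diagram D(w) (13 cells), 4 SE-corners (essential conditions):

[(2, 1, 0), (4, 8, 3), (5, 6, 3), (8, 4, 3)]


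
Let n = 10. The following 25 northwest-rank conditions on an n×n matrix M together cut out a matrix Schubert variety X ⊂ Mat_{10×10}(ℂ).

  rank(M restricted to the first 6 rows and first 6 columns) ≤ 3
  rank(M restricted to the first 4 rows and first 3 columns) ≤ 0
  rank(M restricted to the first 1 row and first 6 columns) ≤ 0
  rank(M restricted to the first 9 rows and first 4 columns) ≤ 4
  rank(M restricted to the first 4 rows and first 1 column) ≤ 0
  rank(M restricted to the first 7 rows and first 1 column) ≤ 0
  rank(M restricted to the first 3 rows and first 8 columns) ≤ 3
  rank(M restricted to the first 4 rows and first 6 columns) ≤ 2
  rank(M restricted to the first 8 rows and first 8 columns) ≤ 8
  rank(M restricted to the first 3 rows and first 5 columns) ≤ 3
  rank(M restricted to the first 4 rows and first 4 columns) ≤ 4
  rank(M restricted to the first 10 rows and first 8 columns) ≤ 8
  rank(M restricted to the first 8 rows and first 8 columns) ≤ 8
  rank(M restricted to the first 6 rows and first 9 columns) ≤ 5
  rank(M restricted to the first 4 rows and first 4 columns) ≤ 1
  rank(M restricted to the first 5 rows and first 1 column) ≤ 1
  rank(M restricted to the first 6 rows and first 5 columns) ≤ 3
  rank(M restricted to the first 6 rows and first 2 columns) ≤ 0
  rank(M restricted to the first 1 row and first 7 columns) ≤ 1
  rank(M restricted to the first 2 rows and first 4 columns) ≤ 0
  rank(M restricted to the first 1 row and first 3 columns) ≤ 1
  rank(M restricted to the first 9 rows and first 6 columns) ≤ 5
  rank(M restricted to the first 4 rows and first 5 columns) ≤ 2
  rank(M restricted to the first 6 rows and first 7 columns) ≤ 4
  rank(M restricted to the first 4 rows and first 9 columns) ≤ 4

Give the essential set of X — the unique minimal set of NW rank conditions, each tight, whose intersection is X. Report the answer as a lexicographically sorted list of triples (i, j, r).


Rank table r_w(10×10) implied by the 25 constraints:

  row 1: 0  0  0  0  0  0  1  1  1  1
  row 2: 0  0  0  0  1  1  2  2  2  2
  row 3: 0  0  0  1  2  2  3  3  3  3
  row 4: 0  0  0  1  2  2  3  4  4  4
  row 5: 0  0  1  2  3  3  4  5  5  5
  row 6: 0  0  1  2  3  3  4  5  5  6
  row 7: 0  1  2  3  4  4  5  6  6  7
  row 8: 1  2  3  4  5  5  6  7  7  8
  row 9: 1  2  3  4  5  5  6  7  8  9
  row 10: 1  2  3  4  5  6  7  8  9  10

hence w(1..10) = (7, 5, 4, 8, 3, 10, 2, 1, 9, 6).

Rothe diagram D(w) (25 cells), 9 SE-corners (essential conditions):

[(1, 6, 0), (2, 4, 0), (4, 3, 0), (4, 6, 2), (6, 2, 0), (6, 6, 3), (6, 9, 5), (7, 1, 0), (9, 6, 5)]


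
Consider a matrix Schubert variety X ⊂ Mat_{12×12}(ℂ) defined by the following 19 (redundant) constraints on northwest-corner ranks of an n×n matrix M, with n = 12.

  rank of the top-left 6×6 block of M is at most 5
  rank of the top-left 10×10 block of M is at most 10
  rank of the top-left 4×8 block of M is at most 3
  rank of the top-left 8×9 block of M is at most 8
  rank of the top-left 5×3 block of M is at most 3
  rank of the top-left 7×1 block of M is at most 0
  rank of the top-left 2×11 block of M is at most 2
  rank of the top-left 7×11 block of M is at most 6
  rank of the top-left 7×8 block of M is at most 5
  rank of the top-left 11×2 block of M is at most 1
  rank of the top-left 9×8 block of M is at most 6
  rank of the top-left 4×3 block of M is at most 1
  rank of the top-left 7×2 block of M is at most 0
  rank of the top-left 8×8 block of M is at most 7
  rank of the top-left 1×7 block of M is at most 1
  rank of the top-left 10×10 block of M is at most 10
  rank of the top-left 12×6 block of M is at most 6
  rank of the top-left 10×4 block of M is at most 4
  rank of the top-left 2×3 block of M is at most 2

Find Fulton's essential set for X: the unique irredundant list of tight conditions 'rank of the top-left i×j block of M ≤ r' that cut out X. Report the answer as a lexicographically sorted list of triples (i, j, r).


Recovering R(i,j) via the rank-extension bound from the 19 conditions:

  R[1]: 0 0 1 1 1 1 1 1 1 1 1 1
  R[2]: 0 0 1 2 2 2 2 2 2 2 2 2
  R[3]: 0 0 1 2 3 3 3 3 3 3 3 3
  R[4]: 0 0 1 2 3 3 3 3 4 4 4 4
  R[5]: 0 0 1 2 3 4 4 4 5 5 5 5
  R[6]: 0 0 1 2 3 4 5 5 6 6 6 6
  R[7]: 0 0 1 2 3 4 5 5 6 6 6 7
  R[8]: 1 1 2 3 4 5 6 6 7 7 7 8
  R[9]: 1 1 2 3 4 5 6 6 7 8 8 9
  R[10]: 1 1 2 3 4 5 6 7 8 9 9 10
  R[11]: 1 1 2 3 4 5 6 7 8 9 10 11
  R[12]: 1 2 3 4 5 6 7 8 9 10 11 12

reading off 1-entries of Δ²R: w = (3, 4, 5, 9, 6, 7, 12, 1, 10, 8, 11, 2).

|D(w)|=24, |Ess(w)|=6:

[(4, 8, 3), (7, 2, 0), (7, 8, 5), (7, 11, 6), (9, 8, 6), (11, 2, 1)]


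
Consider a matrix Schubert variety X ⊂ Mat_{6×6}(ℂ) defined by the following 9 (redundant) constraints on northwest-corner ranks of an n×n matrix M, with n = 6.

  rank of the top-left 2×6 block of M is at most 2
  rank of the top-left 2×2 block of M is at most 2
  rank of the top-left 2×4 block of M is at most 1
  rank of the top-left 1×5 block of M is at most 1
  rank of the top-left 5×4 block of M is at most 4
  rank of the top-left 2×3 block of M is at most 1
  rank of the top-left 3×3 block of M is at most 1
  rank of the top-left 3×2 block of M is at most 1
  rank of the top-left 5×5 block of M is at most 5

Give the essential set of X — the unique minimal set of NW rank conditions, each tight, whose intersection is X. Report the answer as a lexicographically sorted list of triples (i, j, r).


Propagating the 9 rank bounds to every northwest block:

  row 1: 1  1  1  1  1  1
  row 2: 1  1  1  1  2  2
  row 3: 1  1  1  2  3  3
  row 4: 1  2  2  3  4  4
  row 5: 1  2  3  4  5  5
  row 6: 1  2  3  4  5  6

giving w = (1, 5, 4, 2, 3, 6) via Δ²R.

|D(w)|=5, |Ess(w)|=2:

[(2, 4, 1), (3, 3, 1)]


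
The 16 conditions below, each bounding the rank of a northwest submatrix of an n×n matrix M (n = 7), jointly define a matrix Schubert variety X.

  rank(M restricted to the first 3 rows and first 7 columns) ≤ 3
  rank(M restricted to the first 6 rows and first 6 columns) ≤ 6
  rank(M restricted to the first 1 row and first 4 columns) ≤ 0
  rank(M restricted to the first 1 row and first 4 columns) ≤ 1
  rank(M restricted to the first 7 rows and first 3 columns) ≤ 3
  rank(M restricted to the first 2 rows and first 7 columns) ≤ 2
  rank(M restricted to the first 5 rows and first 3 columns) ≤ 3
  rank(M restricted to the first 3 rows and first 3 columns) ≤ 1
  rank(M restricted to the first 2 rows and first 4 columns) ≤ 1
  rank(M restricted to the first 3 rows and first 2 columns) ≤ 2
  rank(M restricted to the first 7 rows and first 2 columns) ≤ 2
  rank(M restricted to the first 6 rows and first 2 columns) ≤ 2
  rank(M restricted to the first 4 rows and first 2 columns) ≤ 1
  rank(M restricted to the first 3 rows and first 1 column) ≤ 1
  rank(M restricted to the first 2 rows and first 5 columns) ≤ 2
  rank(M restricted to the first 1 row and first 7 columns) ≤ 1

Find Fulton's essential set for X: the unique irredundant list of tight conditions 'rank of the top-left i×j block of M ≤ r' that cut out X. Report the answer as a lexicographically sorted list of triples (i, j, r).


Propagating the 16 rank bounds to every northwest block:

  i=1: 0  0  0  0  1  1  1
  i=2: 1  1  1  1  2  2  2
  i=3: 1  1  1  2  3  3  3
  i=4: 1  1  2  3  4  4  4
  i=5: 1  2  3  4  5  5  5
  i=6: 1  2  3  4  5  6  6
  i=7: 1  2  3  4  5  6  7

giving w = (5, 1, 4, 3, 2, 6, 7) via Δ²R.

3 SE-corners of the 7-cell Rothe diagram give Ess(w):

[(1, 4, 0), (3, 3, 1), (4, 2, 1)]


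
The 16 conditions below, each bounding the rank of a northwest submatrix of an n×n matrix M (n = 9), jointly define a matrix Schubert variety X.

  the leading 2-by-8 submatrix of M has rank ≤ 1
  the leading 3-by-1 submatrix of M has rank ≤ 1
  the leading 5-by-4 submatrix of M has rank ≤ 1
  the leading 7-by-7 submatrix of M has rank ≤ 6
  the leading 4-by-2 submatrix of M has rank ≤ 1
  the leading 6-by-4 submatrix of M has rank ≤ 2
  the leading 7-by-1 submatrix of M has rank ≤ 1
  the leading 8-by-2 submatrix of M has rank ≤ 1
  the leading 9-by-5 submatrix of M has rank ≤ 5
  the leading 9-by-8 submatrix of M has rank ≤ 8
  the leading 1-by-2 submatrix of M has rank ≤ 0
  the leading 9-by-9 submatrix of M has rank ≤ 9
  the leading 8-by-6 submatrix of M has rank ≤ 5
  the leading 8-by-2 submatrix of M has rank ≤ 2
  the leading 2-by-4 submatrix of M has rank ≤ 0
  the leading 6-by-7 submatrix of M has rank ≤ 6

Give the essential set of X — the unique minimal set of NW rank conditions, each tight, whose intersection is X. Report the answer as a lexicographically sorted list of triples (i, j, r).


Propagating the 16 rank bounds to every northwest block:

  i=1: 0 0 0 0 1 1 1 1 1
  i=2: 0 0 0 0 1 1 1 1 2
  i=3: 1 1 1 1 2 2 2 2 3
  i=4: 1 1 1 1 2 3 3 3 4
  i=5: 1 1 1 1 2 3 4 4 5
  i=6: 1 1 2 2 3 4 5 5 6
  i=7: 1 1 2 3 4 5 6 6 7
  i=8: 1 1 2 3 4 5 6 7 8
  i=9: 1 2 3 4 5 6 7 8 9

the unique w with this rank table is (5, 9, 1, 6, 7, 3, 4, 8, 2).

Rothe diagram D(w) (20 cells), 4 SE-corners (essential conditions):

[(2, 4, 0), (2, 8, 1), (5, 4, 1), (8, 2, 1)]


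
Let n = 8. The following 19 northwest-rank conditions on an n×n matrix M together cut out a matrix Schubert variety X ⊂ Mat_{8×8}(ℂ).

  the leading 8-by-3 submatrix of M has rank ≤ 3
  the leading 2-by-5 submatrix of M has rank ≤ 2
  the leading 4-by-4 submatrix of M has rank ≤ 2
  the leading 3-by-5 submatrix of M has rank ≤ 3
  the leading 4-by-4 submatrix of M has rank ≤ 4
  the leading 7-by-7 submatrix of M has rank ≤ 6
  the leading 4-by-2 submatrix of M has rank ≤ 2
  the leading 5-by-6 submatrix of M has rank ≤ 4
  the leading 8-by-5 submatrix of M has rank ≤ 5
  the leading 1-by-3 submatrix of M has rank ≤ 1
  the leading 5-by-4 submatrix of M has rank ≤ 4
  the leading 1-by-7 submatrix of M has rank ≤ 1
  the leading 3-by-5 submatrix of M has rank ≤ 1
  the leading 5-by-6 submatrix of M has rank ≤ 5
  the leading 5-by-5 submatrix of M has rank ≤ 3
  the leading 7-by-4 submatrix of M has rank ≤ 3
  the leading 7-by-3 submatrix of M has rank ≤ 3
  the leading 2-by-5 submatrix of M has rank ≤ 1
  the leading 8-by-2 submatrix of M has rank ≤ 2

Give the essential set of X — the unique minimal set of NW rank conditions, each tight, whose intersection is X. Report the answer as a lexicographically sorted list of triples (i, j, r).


Reconstructing r_w from the 19 given conditions:

  row 1: 1 1 1 1 1 1 1 1
  row 2: 1 1 1 1 1 2 2 2
  row 3: 1 1 1 1 1 2 3 3
  row 4: 1 2 2 2 2 3 4 4
  row 5: 1 2 3 3 3 4 5 5
  row 6: 1 2 3 3 4 5 6 6
  row 7: 1 2 3 3 4 5 6 7
  row 8: 1 2 3 4 5 6 7 8

giving w = (1, 6, 7, 2, 3, 5, 8, 4) via Δ²R.

Rothe diagram D(w) (10 cells), 2 SE-corners (essential conditions):

[(3, 5, 1), (7, 4, 3)]


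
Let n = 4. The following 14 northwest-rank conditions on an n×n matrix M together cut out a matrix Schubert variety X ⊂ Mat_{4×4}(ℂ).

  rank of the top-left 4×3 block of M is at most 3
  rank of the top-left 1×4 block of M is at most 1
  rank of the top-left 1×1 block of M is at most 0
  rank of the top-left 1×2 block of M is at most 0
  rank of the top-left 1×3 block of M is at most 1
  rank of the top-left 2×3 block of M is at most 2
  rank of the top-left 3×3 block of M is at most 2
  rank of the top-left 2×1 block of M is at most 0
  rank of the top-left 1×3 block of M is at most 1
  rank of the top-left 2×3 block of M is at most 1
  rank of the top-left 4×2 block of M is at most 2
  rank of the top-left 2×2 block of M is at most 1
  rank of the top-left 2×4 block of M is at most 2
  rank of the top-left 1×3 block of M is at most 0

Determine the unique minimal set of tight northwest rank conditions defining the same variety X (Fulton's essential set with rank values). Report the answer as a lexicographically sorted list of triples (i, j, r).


Recovering R(i,j) via the rank-extension bound from the 14 conditions:

  0 0 0 1
  0 1 1 2
  1 2 2 3
  1 2 3 4

second differences of R give the permutation w = (4, 2, 1, 3).

2 SE-corners of the 4-cell Rothe diagram give Ess(w):

[(1, 3, 0), (2, 1, 0)]


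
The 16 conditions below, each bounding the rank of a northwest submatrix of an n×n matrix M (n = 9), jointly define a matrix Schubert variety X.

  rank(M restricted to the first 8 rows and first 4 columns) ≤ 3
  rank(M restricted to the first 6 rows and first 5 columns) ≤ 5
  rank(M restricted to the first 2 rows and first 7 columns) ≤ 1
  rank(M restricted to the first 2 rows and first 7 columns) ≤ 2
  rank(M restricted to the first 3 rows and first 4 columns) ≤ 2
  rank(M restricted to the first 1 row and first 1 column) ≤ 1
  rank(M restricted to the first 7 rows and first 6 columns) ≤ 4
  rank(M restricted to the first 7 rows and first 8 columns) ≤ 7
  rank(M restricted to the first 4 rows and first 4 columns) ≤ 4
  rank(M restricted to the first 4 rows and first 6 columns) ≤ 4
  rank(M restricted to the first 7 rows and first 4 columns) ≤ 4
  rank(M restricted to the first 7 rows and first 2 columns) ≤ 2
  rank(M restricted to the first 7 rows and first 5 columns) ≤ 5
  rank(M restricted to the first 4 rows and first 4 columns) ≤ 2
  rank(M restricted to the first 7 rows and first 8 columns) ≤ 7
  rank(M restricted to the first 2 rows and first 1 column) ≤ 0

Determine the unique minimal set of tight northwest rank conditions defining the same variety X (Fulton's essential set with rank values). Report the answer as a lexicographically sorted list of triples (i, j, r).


Propagating the 16 rank bounds to every northwest block:

  R[1]: 0 | 1 | 1 | 1 | 1 | 1 | 1 | 1 | 1
  R[2]: 0 | 1 | 1 | 1 | 1 | 1 | 1 | 2 | 2
  R[3]: 1 | 2 | 2 | 2 | 2 | 2 | 2 | 3 | 3
  R[4]: 1 | 2 | 2 | 2 | 3 | 3 | 3 | 4 | 4
  R[5]: 1 | 2 | 3 | 3 | 4 | 4 | 4 | 5 | 5
  R[6]: 1 | 2 | 3 | 3 | 4 | 4 | 5 | 6 | 6
  R[7]: 1 | 2 | 3 | 3 | 4 | 4 | 5 | 6 | 7
  R[8]: 1 | 2 | 3 | 3 | 4 | 5 | 6 | 7 | 8
  R[9]: 1 | 2 | 3 | 4 | 5 | 6 | 7 | 8 | 9

giving w = (2, 8, 1, 5, 3, 7, 9, 6, 4) via Δ²R.

5 SE-corners of the 14-cell Rothe diagram give Ess(w):

[(2, 1, 0), (2, 7, 1), (4, 4, 2), (7, 6, 4), (8, 4, 3)]


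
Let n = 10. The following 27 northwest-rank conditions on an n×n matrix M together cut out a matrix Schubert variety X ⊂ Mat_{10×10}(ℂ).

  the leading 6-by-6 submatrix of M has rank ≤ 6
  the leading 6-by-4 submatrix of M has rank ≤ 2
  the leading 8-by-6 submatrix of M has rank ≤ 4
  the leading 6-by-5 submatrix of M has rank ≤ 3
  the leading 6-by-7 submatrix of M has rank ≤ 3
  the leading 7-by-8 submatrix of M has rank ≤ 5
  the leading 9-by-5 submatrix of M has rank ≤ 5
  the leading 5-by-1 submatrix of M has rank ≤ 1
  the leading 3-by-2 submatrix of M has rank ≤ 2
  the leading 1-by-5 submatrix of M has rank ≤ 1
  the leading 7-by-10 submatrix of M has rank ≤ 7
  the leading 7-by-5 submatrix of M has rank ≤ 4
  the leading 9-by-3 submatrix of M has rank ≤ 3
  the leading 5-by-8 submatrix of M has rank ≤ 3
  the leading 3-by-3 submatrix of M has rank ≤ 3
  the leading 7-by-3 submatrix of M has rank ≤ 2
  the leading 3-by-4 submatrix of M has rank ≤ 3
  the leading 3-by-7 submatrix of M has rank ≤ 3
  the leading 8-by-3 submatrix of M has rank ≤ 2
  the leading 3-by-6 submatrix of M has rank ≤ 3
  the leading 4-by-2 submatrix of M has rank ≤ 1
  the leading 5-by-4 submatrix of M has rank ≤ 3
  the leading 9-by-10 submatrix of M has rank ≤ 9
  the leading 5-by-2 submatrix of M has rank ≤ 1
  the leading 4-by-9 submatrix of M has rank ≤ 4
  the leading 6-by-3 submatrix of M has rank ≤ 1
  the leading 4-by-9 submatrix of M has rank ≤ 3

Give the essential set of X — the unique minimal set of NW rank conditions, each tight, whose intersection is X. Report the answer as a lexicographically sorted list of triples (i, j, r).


Recovering R(i,j) via the rank-extension bound from the 27 conditions:

  row 1: 1  1  1  1  1  1  1  1  1  1
  row 2: 1  1  1  2  2  2  2  2  2  2
  row 3: 1  1  1  2  3  3  3  3  3  3
  row 4: 1  1  1  2  3  3  3  3  3  4
  row 5: 1  1  1  2  3  3  3  3  4  5
  row 6: 1  1  1  2  3  3  3  4  5  6
  row 7: 1  2  2  3  4  4  4  5  6  7
  row 8: 1  2  2  3  4  4  5  6  7  8
  row 9: 1  2  3  4  5  5  6  7  8  9
  row 10: 1  2  3  4  5  6  7  8  9  10

second differences of R give the permutation w = (1, 4, 5, 10, 9, 8, 2, 7, 3, 6).

ℓ(w)=21; the 6 essential cells (i,j,r):

[(4, 9, 3), (5, 8, 3), (6, 3, 1), (6, 7, 3), (8, 3, 2), (8, 6, 4)]


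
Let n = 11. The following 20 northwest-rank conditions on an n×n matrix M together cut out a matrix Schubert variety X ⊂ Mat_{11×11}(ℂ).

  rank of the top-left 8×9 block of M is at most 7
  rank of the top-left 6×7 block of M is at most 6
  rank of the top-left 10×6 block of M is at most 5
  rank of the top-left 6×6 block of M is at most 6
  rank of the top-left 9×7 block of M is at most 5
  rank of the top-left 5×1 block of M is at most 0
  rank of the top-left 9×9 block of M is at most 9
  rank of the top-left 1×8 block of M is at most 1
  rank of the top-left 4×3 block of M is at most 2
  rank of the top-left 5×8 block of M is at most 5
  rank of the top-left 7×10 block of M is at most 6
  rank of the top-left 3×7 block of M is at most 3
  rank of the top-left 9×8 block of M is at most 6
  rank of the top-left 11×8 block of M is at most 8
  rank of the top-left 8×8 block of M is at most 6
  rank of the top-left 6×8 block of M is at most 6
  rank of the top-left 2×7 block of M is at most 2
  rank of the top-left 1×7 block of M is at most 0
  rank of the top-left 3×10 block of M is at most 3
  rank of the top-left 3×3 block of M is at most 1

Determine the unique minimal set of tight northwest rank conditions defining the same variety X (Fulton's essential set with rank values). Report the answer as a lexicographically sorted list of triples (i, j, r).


Computing R[i][j] = min implied NW-rank bound (n=11, 20 conditions):

  row 1: 0, 0, 0, 0, 0, 0, 0, 1, 1, 1, 1
  row 2: 0, 1, 1, 1, 1, 1, 1, 2, 2, 2, 2
  row 3: 0, 1, 1, 2, 2, 2, 2, 3, 3, 3, 3
  row 4: 0, 1, 2, 3, 3, 3, 3, 4, 4, 4, 4
  row 5: 0, 1, 2, 3, 4, 4, 4, 5, 5, 5, 5
  row 6: 1, 2, 3, 4, 5, 5, 5, 6, 6, 6, 6
  row 7: 1, 2, 3, 4, 5, 5, 5, 6, 6, 6, 7
  row 8: 1, 2, 3, 4, 5, 5, 5, 6, 7, 7, 8
  row 9: 1, 2, 3, 4, 5, 5, 5, 6, 7, 8, 9
  row 10: 1, 2, 3, 4, 5, 5, 6, 7, 8, 9, 10
  row 11: 1, 2, 3, 4, 5, 6, 7, 8, 9, 10, 11

second differences of R give the permutation w = (8, 2, 4, 3, 5, 1, 11, 9, 10, 7, 6).

ℓ(w)=21; the 6 essential cells (i,j,r):

[(1, 7, 0), (3, 3, 1), (5, 1, 0), (7, 10, 6), (9, 7, 5), (10, 6, 5)]


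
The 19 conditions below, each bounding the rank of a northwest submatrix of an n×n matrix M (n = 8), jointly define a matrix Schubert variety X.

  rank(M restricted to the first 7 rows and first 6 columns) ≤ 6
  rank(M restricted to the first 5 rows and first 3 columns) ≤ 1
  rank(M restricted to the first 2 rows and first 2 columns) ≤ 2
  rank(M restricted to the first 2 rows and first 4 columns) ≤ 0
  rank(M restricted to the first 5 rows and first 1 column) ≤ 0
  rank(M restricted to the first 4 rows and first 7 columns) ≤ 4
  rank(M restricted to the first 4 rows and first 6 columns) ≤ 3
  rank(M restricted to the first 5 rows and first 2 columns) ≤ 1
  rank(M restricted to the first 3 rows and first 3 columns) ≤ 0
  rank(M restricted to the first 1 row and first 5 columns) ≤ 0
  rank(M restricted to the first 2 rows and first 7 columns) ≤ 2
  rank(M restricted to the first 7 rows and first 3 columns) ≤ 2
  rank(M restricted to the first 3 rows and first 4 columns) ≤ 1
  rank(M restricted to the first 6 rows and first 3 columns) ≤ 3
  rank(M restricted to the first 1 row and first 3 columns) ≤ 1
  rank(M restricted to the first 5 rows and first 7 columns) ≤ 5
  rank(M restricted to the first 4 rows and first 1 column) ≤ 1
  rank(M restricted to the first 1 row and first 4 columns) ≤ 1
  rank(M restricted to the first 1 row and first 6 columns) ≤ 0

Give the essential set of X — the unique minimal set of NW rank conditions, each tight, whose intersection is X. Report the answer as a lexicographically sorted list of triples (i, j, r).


Reconstructing r_w from the 19 given conditions:

  0, 0, 0, 0, 0, 0, 1, 1
  0, 0, 0, 0, 1, 1, 2, 2
  0, 0, 0, 1, 2, 2, 3, 3
  0, 1, 1, 2, 3, 3, 4, 4
  0, 1, 1, 2, 3, 4, 5, 5
  1, 2, 2, 3, 4, 5, 6, 6
  1, 2, 2, 3, 4, 5, 6, 7
  1, 2, 3, 4, 5, 6, 7, 8

hence w(1..8) = (7, 5, 4, 2, 6, 1, 8, 3).

6 SE-corners of the 17-cell Rothe diagram give Ess(w):

[(1, 6, 0), (2, 4, 0), (3, 3, 0), (5, 1, 0), (5, 3, 1), (7, 3, 2)]


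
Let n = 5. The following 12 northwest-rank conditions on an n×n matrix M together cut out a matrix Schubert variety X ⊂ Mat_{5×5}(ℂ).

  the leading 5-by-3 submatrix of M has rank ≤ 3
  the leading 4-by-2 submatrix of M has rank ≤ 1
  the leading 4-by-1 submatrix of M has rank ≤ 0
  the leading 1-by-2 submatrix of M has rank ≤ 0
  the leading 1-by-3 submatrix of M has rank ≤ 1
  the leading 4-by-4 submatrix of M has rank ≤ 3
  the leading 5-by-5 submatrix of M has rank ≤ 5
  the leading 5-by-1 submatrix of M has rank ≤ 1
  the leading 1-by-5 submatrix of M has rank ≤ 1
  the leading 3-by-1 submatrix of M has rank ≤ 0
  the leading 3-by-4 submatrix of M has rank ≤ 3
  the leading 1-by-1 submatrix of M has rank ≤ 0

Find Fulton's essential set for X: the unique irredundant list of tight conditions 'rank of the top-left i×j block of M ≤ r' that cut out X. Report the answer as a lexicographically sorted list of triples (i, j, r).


Reconstructing r_w from the 12 given conditions:

  0 0 1 1 1
  0 1 2 2 2
  0 1 2 3 3
  0 1 2 3 4
  1 2 3 4 5

hence w(1..5) = (3, 2, 4, 5, 1).

ℓ(w)=5; the 2 essential cells (i,j,r):

[(1, 2, 0), (4, 1, 0)]


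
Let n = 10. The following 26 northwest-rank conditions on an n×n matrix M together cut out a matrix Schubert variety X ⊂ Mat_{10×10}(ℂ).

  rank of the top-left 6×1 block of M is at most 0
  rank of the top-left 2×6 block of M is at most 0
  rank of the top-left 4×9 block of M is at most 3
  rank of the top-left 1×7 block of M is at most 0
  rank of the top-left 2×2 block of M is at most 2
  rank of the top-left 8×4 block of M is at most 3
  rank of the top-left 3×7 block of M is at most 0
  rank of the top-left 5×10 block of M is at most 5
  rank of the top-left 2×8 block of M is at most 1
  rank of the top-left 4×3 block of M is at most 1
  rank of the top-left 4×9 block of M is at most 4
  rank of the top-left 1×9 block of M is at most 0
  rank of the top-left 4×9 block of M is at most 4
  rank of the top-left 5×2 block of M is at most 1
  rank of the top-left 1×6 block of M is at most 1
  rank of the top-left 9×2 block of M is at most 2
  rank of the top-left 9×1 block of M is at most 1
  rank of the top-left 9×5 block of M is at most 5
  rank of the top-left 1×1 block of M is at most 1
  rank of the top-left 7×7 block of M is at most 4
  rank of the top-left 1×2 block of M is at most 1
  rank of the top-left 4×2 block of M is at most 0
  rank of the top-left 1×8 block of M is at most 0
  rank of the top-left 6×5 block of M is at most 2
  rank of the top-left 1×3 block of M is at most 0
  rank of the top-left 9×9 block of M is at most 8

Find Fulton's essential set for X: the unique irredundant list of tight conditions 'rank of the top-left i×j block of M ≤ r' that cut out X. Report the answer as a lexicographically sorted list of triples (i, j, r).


Computing R[i][j] = min implied NW-rank bound (n=10, 26 conditions):

  0  0  0  0  0  0  0  0  0  1
  0  0  0  0  0  0  0  1  1  2
  0  0  0  0  0  0  0  1  2  3
  0  0  1  1  1  1  1  2  3  4
  0  1  2  2  2  2  2  3  4  5
  0  1  2  2  2  3  3  4  5  6
  1  2  3  3  3  4  4  5  6  7
  1  2  3  3  4  5  5  6  7  8
  1  2  3  4  5  6  6  7  8  9
  1  2  3  4  5  6  7  8  9  10

second differences of R give the permutation w = (10, 8, 9, 3, 2, 6, 1, 5, 4, 7).

6 SE-corners of the 30-cell Rothe diagram give Ess(w):

[(1, 9, 0), (3, 7, 0), (4, 2, 0), (6, 1, 0), (6, 5, 2), (8, 4, 3)]


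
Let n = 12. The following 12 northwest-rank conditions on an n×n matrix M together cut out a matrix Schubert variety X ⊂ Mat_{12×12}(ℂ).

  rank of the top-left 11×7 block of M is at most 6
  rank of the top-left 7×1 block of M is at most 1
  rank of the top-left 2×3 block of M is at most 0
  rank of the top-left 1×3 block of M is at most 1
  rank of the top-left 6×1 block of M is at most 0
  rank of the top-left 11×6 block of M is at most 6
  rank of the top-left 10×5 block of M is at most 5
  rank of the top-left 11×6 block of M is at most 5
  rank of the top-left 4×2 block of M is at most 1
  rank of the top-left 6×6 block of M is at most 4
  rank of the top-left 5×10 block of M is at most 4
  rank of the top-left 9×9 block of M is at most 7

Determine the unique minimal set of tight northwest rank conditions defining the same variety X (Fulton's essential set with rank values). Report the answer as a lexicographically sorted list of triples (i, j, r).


Recovering R(i,j) via the rank-extension bound from the 12 conditions:

  i=1: 0  0  0  1  1  1  1  1  1  1  1  1
  i=2: 0  0  0  1  2  2  2  2  2  2  2  2
  i=3: 0  1  1  2  3  3  3  3  3  3  3  3
  i=4: 0  1  2  3  4  4  4  4  4  4  4  4
  i=5: 0  1  2  3  4  4  4  4  4  4  5  5
  i=6: 0  1  2  3  4  4  5  5  5  5  6  6
  i=7: 1  2  3  4  5  5  6  6  6  6  7  7
  i=8: 1  2  3  4  5  5  6  7  7  7  8  8
  i=9: 1  2  3  4  5  5  6  7  7  8  9  9
  i=10: 1  2  3  4  5  5  6  7  8  9  10  10
  i=11: 1  2  3  4  5  5  6  7  8  9  10  11
  i=12: 1  2  3  4  5  6  7  8  9  10  11  12

reading off 1-entries of Δ²R: w = (4, 5, 2, 3, 11, 7, 1, 8, 10, 9, 12, 6).

|D(w)|=21, |Ess(w)|=6:

[(2, 3, 0), (5, 10, 4), (6, 1, 0), (6, 6, 4), (9, 9, 7), (11, 6, 5)]


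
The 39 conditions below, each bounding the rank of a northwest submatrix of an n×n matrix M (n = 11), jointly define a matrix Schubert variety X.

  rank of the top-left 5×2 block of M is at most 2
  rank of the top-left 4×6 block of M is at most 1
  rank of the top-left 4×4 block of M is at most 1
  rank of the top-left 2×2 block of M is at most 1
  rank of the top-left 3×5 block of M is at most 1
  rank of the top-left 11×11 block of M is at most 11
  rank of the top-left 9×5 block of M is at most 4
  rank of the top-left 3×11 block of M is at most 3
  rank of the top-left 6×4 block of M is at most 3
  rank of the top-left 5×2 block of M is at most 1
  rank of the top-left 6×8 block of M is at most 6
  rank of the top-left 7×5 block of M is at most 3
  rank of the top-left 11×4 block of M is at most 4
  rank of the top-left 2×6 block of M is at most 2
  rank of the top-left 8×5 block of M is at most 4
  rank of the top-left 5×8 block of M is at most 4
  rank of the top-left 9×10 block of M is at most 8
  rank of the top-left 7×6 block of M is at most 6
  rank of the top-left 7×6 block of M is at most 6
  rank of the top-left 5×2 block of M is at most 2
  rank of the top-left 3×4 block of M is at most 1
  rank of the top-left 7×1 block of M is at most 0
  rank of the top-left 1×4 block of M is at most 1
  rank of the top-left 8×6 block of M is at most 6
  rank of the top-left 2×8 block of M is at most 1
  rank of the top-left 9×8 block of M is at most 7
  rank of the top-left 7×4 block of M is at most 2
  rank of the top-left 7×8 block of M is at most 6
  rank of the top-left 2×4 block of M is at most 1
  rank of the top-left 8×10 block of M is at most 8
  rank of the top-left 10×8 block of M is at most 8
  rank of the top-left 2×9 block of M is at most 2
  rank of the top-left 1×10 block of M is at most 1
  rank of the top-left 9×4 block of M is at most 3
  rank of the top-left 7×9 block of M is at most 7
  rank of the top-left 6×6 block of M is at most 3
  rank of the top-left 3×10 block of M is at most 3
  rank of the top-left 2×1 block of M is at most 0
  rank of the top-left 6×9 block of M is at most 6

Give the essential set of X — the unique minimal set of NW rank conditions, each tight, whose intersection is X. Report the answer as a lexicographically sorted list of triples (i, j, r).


Recovering R(i,j) via the rank-extension bound from the 39 conditions:

  0 | 1 | 1 | 1 | 1 | 1 | 1 | 1 | 1 | 1 | 1
  0 | 1 | 1 | 1 | 1 | 1 | 1 | 1 | 2 | 2 | 2
  0 | 1 | 1 | 1 | 1 | 1 | 2 | 2 | 3 | 3 | 3
  0 | 1 | 1 | 1 | 1 | 1 | 2 | 3 | 4 | 4 | 4
  0 | 1 | 2 | 2 | 2 | 2 | 3 | 4 | 5 | 5 | 5
  0 | 1 | 2 | 2 | 3 | 3 | 4 | 5 | 6 | 6 | 6
  0 | 1 | 2 | 2 | 3 | 4 | 5 | 6 | 7 | 7 | 7
  1 | 2 | 3 | 3 | 4 | 5 | 6 | 7 | 8 | 8 | 8
  1 | 2 | 3 | 3 | 4 | 5 | 6 | 7 | 8 | 8 | 9
  1 | 2 | 3 | 4 | 5 | 6 | 7 | 8 | 9 | 9 | 10
  1 | 2 | 3 | 4 | 5 | 6 | 7 | 8 | 9 | 10 | 11

so w = (2, 9, 7, 8, 3, 5, 6, 1, 11, 4, 10).

6 SE-corners of the 25-cell Rothe diagram give Ess(w):

[(2, 8, 1), (4, 6, 1), (7, 1, 0), (7, 4, 2), (9, 4, 3), (9, 10, 8)]


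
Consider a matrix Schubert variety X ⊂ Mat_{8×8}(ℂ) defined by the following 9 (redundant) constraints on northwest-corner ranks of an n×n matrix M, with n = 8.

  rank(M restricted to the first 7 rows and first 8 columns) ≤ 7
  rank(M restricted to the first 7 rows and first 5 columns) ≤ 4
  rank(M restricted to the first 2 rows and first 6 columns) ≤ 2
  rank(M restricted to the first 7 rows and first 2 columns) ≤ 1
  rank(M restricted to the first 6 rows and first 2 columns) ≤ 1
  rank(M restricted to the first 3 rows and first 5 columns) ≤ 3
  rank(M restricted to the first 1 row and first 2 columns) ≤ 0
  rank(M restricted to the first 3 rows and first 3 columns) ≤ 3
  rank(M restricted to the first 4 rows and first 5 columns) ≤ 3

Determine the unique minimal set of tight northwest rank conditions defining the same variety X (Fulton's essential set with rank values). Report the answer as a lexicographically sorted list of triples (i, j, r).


The tightest implied rank at each (i,j), from the 9 conditions:

  R[1]: 0 0 1 1 1 1 1 1
  R[2]: 1 1 2 2 2 2 2 2
  R[3]: 1 1 2 3 3 3 3 3
  R[4]: 1 1 2 3 3 4 4 4
  R[5]: 1 1 2 3 4 5 5 5
  R[6]: 1 1 2 3 4 5 6 6
  R[7]: 1 1 2 3 4 5 6 7
  R[8]: 1 2 3 4 5 6 7 8

second differences of R give the permutation w = (3, 1, 4, 6, 5, 7, 8, 2).

ℓ(w)=8; the 3 essential cells (i,j,r):

[(1, 2, 0), (4, 5, 3), (7, 2, 1)]


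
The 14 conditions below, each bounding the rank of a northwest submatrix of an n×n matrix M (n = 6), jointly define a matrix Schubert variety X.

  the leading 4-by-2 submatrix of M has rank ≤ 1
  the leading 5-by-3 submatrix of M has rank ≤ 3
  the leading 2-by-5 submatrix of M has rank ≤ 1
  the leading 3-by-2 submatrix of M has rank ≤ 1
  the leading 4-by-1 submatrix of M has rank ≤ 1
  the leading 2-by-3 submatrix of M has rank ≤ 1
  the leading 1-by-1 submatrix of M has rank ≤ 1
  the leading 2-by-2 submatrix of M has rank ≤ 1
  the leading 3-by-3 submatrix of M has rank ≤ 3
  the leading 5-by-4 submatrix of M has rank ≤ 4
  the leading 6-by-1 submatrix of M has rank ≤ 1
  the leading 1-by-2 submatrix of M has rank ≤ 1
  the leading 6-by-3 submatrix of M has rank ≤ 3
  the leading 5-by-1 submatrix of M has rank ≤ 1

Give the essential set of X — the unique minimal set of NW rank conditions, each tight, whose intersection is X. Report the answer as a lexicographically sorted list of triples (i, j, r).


Computing R[i][j] = min implied NW-rank bound (n=6, 14 conditions):

  R[1]: 1 | 1 | 1 | 1 | 1 | 1
  R[2]: 1 | 1 | 1 | 1 | 1 | 2
  R[3]: 1 | 1 | 2 | 2 | 2 | 3
  R[4]: 1 | 1 | 2 | 3 | 3 | 4
  R[5]: 1 | 2 | 3 | 4 | 4 | 5
  R[6]: 1 | 2 | 3 | 4 | 5 | 6

hence w(1..6) = (1, 6, 3, 4, 2, 5).

Fulton essential set (2 of the 6 Rothe cells):

[(2, 5, 1), (4, 2, 1)]


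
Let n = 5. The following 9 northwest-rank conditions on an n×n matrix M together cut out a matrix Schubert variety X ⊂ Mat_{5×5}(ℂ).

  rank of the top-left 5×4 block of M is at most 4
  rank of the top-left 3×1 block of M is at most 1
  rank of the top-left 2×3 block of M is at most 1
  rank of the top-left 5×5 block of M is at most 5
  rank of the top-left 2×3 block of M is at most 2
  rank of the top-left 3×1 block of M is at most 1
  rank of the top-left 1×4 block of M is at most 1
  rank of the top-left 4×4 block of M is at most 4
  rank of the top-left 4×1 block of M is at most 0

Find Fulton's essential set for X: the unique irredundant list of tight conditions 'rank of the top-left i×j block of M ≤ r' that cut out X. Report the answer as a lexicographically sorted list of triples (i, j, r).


Propagating the 9 rank bounds to every northwest block:

  i=1: 0 1 1 1 1
  i=2: 0 1 1 2 2
  i=3: 0 1 2 3 3
  i=4: 0 1 2 3 4
  i=5: 1 2 3 4 5

second differences of R give the permutation w = (2, 4, 3, 5, 1).

2 SE-corners of the 5-cell Rothe diagram give Ess(w):

[(2, 3, 1), (4, 1, 0)]


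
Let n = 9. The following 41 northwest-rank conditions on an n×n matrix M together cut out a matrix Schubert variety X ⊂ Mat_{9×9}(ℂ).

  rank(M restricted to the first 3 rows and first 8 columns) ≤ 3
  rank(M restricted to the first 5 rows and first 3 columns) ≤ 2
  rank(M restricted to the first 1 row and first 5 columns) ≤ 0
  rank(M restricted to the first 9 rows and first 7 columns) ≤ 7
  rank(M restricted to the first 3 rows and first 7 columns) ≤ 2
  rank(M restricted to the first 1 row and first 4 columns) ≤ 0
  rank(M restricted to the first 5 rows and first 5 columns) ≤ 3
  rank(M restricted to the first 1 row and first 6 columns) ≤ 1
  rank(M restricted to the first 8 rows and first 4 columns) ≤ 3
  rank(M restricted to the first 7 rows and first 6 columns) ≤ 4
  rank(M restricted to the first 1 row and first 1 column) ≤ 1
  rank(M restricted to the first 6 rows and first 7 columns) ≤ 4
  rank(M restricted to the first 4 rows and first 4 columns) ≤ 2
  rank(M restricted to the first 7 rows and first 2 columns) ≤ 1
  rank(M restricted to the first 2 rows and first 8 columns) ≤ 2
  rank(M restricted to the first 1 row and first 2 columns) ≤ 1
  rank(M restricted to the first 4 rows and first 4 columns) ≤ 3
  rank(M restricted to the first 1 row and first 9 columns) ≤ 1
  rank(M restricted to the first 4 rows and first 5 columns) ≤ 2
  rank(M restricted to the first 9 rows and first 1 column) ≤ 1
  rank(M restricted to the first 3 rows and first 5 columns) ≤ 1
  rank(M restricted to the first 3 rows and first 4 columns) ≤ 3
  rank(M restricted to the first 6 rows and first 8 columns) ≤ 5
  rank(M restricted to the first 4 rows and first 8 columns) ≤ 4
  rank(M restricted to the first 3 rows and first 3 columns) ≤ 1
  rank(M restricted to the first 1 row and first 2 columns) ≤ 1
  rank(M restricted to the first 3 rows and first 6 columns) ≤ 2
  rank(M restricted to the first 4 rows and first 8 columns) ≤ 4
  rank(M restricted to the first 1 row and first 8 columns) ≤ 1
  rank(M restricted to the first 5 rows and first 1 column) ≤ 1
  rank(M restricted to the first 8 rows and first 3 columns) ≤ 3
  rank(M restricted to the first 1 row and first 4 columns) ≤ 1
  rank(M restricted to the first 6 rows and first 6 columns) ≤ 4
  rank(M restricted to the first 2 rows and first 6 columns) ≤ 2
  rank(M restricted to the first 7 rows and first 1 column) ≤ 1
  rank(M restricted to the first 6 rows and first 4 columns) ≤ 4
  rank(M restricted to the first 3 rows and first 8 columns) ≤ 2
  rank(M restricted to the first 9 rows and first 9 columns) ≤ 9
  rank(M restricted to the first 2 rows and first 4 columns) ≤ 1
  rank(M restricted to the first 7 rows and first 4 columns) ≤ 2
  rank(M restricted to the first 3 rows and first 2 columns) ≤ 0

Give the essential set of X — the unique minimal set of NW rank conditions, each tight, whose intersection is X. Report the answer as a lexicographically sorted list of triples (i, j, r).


Computing R[i][j] = min implied NW-rank bound (n=9, 41 conditions):

  R[1]: 0, 0, 0, 0, 0, 1, 1, 1, 1
  R[2]: 0, 0, 1, 1, 1, 2, 2, 2, 2
  R[3]: 0, 0, 1, 1, 1, 2, 2, 2, 3
  R[4]: 1, 1, 2, 2, 2, 3, 3, 3, 4
  R[5]: 1, 1, 2, 2, 3, 4, 4, 4, 5
  R[6]: 1, 1, 2, 2, 3, 4, 4, 5, 6
  R[7]: 1, 1, 2, 2, 3, 4, 5, 6, 7
  R[8]: 1, 2, 3, 3, 4, 5, 6, 7, 8
  R[9]: 1, 2, 3, 4, 5, 6, 7, 8, 9

second differences of R give the permutation w = (6, 3, 9, 1, 5, 8, 7, 2, 4).

D(w) has 20 cells with 7 SE-corners; essential set:

[(1, 5, 0), (3, 2, 0), (3, 5, 1), (3, 8, 2), (6, 7, 4), (7, 2, 1), (7, 4, 2)]
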